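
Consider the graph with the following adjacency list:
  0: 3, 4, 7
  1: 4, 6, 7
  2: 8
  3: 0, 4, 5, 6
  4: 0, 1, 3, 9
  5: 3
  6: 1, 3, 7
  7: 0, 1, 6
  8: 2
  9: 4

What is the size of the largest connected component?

Starting from 2 we can reach 2, 8. That is one component of size 2.
Starting from 0 we can reach 0, 1, 3, 4, 5, 6, 7, 9. That is one component of size 8.
The largest has 8 vertices.

8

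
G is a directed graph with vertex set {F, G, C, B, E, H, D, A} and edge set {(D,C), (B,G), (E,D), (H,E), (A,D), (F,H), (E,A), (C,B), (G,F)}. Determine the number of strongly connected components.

1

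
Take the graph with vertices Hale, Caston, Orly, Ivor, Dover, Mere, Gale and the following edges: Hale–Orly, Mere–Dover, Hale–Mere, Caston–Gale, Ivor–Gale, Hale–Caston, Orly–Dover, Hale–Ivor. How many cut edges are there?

0

The edges on the cycle Hale-Orly-Dover-Mere-Hale are not bridges since each lies on that cycle.
Every edge lies on some cycle, so there are no bridges.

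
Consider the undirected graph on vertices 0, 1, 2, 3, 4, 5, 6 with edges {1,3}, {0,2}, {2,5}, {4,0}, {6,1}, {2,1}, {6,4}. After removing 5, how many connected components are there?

With 5 gone, the remaining components are: {0, 1, 2, 3, 4, 6}.
That is 1 component.

1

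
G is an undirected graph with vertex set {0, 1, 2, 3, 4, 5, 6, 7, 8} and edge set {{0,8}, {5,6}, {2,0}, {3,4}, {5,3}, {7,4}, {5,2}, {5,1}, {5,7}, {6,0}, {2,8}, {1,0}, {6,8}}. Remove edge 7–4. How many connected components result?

1

7 and 4 are still connected via 7-5-3-4, so the component count stays at 1.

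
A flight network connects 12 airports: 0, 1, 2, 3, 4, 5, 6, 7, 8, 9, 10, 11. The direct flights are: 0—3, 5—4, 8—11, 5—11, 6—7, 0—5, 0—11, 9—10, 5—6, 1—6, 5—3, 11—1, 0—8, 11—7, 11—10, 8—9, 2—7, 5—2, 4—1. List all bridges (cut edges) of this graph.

none

The edges on the cycle 0-8-9-10-11-0 are not bridges since each lies on that cycle.
Every edge lies on some cycle, so there are no bridges.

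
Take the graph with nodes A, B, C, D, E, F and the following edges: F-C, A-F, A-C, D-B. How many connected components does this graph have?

E is isolated — a component by itself.
Starting from B we can reach B, D. That is one component of size 2.
Starting from A we can reach A, C, F. That is one component of size 3.
Total: 3 components.

3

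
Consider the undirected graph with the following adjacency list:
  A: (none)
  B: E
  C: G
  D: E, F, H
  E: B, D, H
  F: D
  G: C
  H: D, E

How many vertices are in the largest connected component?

5

A is isolated — a component by itself.
Starting from C we can reach C, G. That is one component of size 2.
Starting from B we can reach B, D, E, F, H. That is one component of size 5.
The largest has 5 vertices.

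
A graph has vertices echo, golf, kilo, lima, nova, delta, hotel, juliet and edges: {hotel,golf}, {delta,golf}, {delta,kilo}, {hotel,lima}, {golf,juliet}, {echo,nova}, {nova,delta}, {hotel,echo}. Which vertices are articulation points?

golf, delta, hotel

Removing golf increases the component count from 1 to 2, so golf is a cut vertex.
Removing delta increases the component count from 1 to 2, so delta is a cut vertex.
Removing hotel increases the component count from 1 to 2, so hotel is a cut vertex.
By contrast removing echo leaves 1 component; it is not a cut vertex. No other vertex is a cut vertex either.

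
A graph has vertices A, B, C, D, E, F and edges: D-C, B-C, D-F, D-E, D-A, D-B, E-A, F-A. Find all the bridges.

The edges on the cycle D-B-C-D are not bridges since each lies on that cycle.
Every edge lies on some cycle, so there are no bridges.

none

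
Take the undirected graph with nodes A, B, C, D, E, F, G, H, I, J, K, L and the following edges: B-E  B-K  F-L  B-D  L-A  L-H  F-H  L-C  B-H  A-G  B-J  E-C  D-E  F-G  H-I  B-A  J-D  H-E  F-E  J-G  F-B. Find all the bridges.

The edges on the cycle F-B-J-D-E-C-L-F are not bridges since each lies on that cycle.
But removing I-H disconnects I from H; removing K-B disconnects K from B — these are bridges.

B-K, H-I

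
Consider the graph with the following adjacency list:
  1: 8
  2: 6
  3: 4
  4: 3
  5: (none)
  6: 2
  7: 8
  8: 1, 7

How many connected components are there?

4

5 is isolated — a component by itself.
Starting from 3 we can reach 3, 4. That is one component of size 2.
Starting from 2 we can reach 2, 6. That is one component of size 2.
Starting from 1 we can reach 1, 7, 8. That is one component of size 3.
Total: 4 components.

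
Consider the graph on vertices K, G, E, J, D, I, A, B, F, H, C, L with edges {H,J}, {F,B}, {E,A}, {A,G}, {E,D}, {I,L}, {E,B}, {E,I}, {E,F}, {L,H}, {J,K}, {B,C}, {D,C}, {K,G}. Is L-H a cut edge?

No

After removing L-H, the path L-I-E-A-G-K-J-H still connects them, so the edge is not a bridge.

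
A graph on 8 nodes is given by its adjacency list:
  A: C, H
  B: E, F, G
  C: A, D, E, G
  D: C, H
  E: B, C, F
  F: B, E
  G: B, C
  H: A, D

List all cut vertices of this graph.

C

Removing C increases the component count from 1 to 2, so C is a cut vertex.
By contrast removing F leaves 1 component; it is not a cut vertex. No other vertex is a cut vertex either.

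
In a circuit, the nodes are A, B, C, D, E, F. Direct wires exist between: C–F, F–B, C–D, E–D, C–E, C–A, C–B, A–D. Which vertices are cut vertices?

C

Removing C increases the component count from 1 to 2, so C is a cut vertex.
By contrast removing A leaves 1 component; it is not a cut vertex. No other vertex is a cut vertex either.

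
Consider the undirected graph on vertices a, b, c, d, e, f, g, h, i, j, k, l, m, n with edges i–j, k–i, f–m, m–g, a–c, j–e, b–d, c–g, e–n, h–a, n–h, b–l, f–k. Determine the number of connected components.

Starting from b we can reach b, d, l. That is one component of size 3.
Starting from a we can reach a, c, e, f, g, h, i, j, k, m, n. That is one component of size 11.
Total: 2 components.

2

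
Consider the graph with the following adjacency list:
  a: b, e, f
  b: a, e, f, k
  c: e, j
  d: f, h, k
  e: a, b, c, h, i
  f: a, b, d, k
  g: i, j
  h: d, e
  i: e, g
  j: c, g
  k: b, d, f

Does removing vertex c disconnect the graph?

Deleting c leaves 1 component (was 1) (its neighbors e, j remain connected to each other), so c is not a cut vertex.

No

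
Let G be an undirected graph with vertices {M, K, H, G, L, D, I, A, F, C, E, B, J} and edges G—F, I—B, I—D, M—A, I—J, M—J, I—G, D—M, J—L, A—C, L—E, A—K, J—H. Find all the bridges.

The edges on the cycle I-D-M-J-I are not bridges since each lies on that cycle.
But removing J—L disconnects J from L; removing C—A disconnects C from A; removing M—A disconnects M from A; removing H—J disconnects H from J — these are bridges.
In total 9 edges are bridges.

A-C, A-K, A-M, B-I, E-L, F-G, G-I, H-J, J-L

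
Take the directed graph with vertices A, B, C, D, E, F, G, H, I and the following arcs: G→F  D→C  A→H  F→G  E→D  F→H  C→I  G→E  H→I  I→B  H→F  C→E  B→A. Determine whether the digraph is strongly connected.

From F we can reach every vertex (A, B, C, D, E, F, G, H, I), and every vertex can reach F (A, B, C, D, E, F, G, H, I). So the whole graph is one strongly connected component.

Yes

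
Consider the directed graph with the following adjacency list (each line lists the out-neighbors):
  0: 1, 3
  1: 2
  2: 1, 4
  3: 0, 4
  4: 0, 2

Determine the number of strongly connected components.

{0, 1, 2, 3, 4} are all mutually reachable — one SCC of size 5.
That gives 1 strongly connected component.

1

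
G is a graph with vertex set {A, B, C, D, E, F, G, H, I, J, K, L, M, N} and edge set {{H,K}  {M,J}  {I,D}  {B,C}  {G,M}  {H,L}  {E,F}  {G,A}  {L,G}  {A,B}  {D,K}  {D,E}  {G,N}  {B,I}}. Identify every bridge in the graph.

B-C, D-E, E-F, G-M, G-N, J-M

The edges on the cycle H-L-G-A-B-I-D-K-H are not bridges since each lies on that cycle.
But removing G - N disconnects G from N; removing M - J disconnects M from J; removing B - C disconnects B from C; removing E - D disconnects E from D — these are bridges.
In total 6 edges are bridges.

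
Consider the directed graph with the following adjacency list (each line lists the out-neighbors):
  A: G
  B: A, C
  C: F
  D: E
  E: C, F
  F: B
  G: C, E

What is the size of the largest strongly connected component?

6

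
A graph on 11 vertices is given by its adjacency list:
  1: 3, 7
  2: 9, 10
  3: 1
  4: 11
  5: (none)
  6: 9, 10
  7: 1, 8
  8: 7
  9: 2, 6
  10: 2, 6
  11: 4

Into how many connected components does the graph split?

4

5 is isolated — a component by itself.
Starting from 4 we can reach 4, 11. That is one component of size 2.
Starting from 2 we can reach 2, 6, 9, 10. That is one component of size 4.
Starting from 1 we can reach 1, 3, 7, 8. That is one component of size 4.
Total: 4 components.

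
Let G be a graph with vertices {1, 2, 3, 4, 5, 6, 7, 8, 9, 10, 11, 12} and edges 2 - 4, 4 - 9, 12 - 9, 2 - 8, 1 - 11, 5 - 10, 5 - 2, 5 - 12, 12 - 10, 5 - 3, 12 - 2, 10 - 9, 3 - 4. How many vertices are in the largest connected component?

8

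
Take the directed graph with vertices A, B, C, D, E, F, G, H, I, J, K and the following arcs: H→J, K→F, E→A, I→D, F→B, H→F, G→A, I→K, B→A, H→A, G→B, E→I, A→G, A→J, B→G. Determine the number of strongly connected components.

9

{A, B, G} are all mutually reachable — one SCC of size 3.
{H} is an SCC by itself.
{F} is an SCC by itself.
{J} is an SCC by itself.
{I} is an SCC by itself.
(and 4 more singleton SCCs)
That gives 9 strongly connected components.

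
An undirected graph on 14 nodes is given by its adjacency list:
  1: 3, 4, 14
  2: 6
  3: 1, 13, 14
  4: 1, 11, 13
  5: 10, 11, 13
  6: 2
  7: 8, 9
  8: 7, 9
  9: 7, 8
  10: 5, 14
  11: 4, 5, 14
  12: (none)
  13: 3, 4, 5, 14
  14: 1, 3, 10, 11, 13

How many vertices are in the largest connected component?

8

12 is isolated — a component by itself.
Starting from 2 we can reach 2, 6. That is one component of size 2.
Starting from 7 we can reach 7, 8, 9. That is one component of size 3.
Starting from 1 we can reach 1, 3, 4, 5, 10, 11, 13, 14. That is one component of size 8.
The largest has 8 vertices.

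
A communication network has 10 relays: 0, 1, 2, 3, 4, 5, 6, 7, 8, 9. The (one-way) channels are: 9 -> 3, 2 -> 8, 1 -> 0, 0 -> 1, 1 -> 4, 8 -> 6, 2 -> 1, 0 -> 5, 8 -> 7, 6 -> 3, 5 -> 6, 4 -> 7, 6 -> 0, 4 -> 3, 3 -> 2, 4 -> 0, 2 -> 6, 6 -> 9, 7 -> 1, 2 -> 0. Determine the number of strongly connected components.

{0, 1, 2, 3, 4, 5, 6, 7, 8, 9} are all mutually reachable — one SCC of size 10.
That gives 1 strongly connected component.

1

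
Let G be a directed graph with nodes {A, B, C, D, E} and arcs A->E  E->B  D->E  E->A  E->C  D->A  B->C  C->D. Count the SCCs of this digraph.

1

{A, B, C, D, E} are all mutually reachable — one SCC of size 5.
That gives 1 strongly connected component.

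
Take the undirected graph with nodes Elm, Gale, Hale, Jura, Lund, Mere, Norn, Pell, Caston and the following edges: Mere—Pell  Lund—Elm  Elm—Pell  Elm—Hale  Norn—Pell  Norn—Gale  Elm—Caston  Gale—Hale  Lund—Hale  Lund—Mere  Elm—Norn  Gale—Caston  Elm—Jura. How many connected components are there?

1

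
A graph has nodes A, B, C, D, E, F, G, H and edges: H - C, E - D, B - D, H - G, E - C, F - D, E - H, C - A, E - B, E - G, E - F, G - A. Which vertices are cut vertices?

E

Removing E increases the component count from 1 to 2, so E is a cut vertex.
By contrast removing F leaves 1 component; it is not a cut vertex. No other vertex is a cut vertex either.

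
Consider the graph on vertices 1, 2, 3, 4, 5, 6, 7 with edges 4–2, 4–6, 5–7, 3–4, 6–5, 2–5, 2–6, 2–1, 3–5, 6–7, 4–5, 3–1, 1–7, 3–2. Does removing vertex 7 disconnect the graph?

No

Deleting 7 leaves 1 component (was 1) (its neighbors 1, 5, 6 remain connected to each other), so 7 is not a cut vertex.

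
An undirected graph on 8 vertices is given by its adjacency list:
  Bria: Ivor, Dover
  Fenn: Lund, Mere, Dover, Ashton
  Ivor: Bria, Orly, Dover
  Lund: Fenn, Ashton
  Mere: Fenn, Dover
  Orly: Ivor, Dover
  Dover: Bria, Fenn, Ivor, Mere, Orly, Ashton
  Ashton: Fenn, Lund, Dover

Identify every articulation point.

Dover

Removing Dover increases the component count from 1 to 2, so Dover is a cut vertex.
By contrast removing Lund leaves 1 component; it is not a cut vertex. No other vertex is a cut vertex either.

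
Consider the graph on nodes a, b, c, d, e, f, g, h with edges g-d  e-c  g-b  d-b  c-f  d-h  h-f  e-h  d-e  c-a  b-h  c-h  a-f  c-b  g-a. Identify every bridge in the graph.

none

The edges on the cycle g-d-e-c-a-f-h-b-g are not bridges since each lies on that cycle.
Every edge lies on some cycle, so there are no bridges.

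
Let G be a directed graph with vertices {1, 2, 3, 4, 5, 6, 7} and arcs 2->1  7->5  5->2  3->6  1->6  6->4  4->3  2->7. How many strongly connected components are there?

{3, 4, 6} are all mutually reachable — one SCC of size 3.
{2, 5, 7} are all mutually reachable — one SCC of size 3.
{1} is an SCC by itself.
That gives 3 strongly connected components.

3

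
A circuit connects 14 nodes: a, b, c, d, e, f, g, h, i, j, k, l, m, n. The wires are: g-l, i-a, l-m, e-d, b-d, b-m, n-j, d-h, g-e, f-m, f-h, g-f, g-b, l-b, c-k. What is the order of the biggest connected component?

Starting from c we can reach c, k. That is one component of size 2.
Starting from j we can reach j, n. That is one component of size 2.
Starting from a we can reach a, i. That is one component of size 2.
Starting from b we can reach b, d, e, f, g, h, l, m. That is one component of size 8.
The largest has 8 vertices.

8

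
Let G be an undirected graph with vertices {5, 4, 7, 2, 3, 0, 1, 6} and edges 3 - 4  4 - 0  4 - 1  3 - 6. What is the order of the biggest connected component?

5

7 is isolated — a component by itself.
2 is isolated — a component by itself.
5 is isolated — a component by itself.
Starting from 0 we can reach 0, 1, 3, 4, 6. That is one component of size 5.
The largest has 5 vertices.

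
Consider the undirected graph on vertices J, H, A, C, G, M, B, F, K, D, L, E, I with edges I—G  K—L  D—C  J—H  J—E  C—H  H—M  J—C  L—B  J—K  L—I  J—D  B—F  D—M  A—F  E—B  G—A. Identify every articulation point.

Removing J increases the component count from 1 to 2, so J is a cut vertex.
By contrast removing I leaves 1 component; it is not a cut vertex. No other vertex is a cut vertex either.

J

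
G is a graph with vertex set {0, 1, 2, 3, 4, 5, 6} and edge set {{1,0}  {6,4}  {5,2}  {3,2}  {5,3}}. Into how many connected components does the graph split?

3

Starting from 0 we can reach 0, 1. That is one component of size 2.
Starting from 4 we can reach 4, 6. That is one component of size 2.
Starting from 2 we can reach 2, 3, 5. That is one component of size 3.
Total: 3 components.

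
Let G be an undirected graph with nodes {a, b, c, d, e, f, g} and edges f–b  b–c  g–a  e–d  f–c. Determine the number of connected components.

Starting from a we can reach a, g. That is one component of size 2.
Starting from d we can reach d, e. That is one component of size 2.
Starting from b we can reach b, c, f. That is one component of size 3.
Total: 3 components.

3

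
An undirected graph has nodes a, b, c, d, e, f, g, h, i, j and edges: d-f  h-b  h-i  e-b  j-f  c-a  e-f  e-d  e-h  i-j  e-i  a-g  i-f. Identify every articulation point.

Removing a increases the component count from 2 to 3, so a is a cut vertex.
By contrast removing i leaves 2 components; it is not a cut vertex. No other vertex is a cut vertex either.

a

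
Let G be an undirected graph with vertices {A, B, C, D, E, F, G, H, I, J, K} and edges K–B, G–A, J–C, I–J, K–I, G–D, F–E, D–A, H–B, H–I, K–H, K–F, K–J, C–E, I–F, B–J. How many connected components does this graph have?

2

Starting from A we can reach A, D, G. That is one component of size 3.
Starting from B we can reach B, C, E, F, H, I, J, K. That is one component of size 8.
Total: 2 components.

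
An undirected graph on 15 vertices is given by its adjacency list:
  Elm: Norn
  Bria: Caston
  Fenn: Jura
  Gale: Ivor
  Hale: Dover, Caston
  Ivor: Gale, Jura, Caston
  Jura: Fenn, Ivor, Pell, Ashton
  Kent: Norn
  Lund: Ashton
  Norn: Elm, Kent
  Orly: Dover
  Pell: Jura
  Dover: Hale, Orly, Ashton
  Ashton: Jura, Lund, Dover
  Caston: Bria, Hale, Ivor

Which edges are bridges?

Ashton-Lund, Bria-Caston, Dover-Orly, Elm-Norn, Fenn-Jura, Gale-Ivor, Jura-Pell, Kent-Norn

The edges on the cycle Ivor-Jura-Ashton-Dover-Hale-Caston-Ivor are not bridges since each lies on that cycle.
But removing Lund-Ashton disconnects Lund from Ashton; removing Jura-Fenn disconnects Jura from Fenn; removing Jura-Pell disconnects Jura from Pell; removing Norn-Kent disconnects Norn from Kent — these are bridges.
In total 8 edges are bridges.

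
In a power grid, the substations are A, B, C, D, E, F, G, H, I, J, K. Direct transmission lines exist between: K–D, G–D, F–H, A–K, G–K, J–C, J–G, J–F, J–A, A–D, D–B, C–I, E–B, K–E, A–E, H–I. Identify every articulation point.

J

Removing J increases the component count from 1 to 2, so J is a cut vertex.
By contrast removing F leaves 1 component; it is not a cut vertex. No other vertex is a cut vertex either.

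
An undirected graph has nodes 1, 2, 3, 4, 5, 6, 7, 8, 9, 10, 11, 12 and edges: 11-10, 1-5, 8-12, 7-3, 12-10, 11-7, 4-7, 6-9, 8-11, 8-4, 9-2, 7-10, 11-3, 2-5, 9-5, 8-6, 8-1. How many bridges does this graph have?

0

The edges on the cycle 9-2-5-9 are not bridges since each lies on that cycle.
Every edge lies on some cycle, so there are no bridges.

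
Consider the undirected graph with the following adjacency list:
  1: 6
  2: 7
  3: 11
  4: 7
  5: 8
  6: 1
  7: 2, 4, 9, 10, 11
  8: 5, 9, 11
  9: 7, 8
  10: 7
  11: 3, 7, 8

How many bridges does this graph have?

The edges on the cycle 11-8-9-7-11 are not bridges since each lies on that cycle.
But removing 7-4 disconnects 7 from 4; removing 6-1 disconnects 6 from 1; removing 7-2 disconnects 7 from 2; removing 7-10 disconnects 7 from 10 — these are bridges.
In total 6 edges are bridges.

6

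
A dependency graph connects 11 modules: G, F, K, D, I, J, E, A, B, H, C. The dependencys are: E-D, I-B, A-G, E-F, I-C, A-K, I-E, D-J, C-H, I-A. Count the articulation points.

5

Removing A increases the component count from 1 to 3, so A is a cut vertex.
Removing C increases the component count from 1 to 2, so C is a cut vertex.
Removing D increases the component count from 1 to 2, so D is a cut vertex.
Likewise E, I are cut vertices.
By contrast removing H leaves 1 component; it is not a cut vertex. No other vertex is a cut vertex either.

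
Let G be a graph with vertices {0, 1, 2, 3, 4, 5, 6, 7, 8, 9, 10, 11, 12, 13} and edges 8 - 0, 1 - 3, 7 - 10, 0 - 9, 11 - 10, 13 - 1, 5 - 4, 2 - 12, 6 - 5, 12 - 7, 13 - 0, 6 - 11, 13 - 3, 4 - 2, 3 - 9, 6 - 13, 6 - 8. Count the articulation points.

1

Removing 6 increases the component count from 1 to 2, so 6 is a cut vertex.
By contrast removing 5 leaves 1 component; it is not a cut vertex. No other vertex is a cut vertex either.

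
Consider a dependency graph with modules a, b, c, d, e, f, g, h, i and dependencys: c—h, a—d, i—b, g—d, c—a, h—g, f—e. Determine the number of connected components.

3

Starting from e we can reach e, f. That is one component of size 2.
Starting from b we can reach b, i. That is one component of size 2.
Starting from a we can reach a, c, d, g, h. That is one component of size 5.
Total: 3 components.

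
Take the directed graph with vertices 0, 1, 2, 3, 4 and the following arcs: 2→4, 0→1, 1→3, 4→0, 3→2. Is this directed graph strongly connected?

Yes

From 3 we can reach every vertex (0, 1, 2, 3, 4), and every vertex can reach 3 (0, 1, 2, 3, 4). So the whole graph is one strongly connected component.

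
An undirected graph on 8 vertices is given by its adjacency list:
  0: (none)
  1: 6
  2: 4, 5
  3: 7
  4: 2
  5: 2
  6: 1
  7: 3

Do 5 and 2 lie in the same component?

Yes

From 5 we can reach 2, 4, 5, which includes 2.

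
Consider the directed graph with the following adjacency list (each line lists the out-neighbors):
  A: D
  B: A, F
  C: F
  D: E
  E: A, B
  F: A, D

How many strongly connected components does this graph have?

2

{A, B, D, E, F} are all mutually reachable — one SCC of size 5.
{C} is an SCC by itself.
That gives 2 strongly connected components.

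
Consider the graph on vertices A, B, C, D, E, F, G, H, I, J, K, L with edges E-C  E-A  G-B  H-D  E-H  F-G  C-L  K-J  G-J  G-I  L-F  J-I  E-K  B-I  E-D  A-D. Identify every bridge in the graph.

The edges on the cycle G-B-I-G are not bridges since each lies on that cycle.
Every edge lies on some cycle, so there are no bridges.

none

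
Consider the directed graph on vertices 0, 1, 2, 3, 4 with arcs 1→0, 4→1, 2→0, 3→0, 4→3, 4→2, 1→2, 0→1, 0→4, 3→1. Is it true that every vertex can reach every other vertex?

Yes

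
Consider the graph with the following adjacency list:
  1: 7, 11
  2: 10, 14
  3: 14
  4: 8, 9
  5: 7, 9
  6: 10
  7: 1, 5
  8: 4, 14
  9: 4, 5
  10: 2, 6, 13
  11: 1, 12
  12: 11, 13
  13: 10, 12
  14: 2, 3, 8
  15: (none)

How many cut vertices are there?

2

Removing 10 increases the component count from 2 to 3, so 10 is a cut vertex.
Removing 14 increases the component count from 2 to 3, so 14 is a cut vertex.
By contrast removing 5 leaves 2 components; it is not a cut vertex. No other vertex is a cut vertex either.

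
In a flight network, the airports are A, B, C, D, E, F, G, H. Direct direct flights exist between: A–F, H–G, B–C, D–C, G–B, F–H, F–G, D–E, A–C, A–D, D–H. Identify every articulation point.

D

Removing D increases the component count from 1 to 2, so D is a cut vertex.
By contrast removing C leaves 1 component; it is not a cut vertex. No other vertex is a cut vertex either.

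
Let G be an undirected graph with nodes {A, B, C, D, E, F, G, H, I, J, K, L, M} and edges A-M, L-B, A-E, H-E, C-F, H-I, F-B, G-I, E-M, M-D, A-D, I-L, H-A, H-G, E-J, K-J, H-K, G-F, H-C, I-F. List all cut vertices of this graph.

H

Removing H increases the component count from 1 to 2, so H is a cut vertex.
By contrast removing C leaves 1 component; it is not a cut vertex. No other vertex is a cut vertex either.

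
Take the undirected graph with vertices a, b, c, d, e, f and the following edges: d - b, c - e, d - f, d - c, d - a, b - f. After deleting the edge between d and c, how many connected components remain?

Before removal there is 1 component.
d - c is a bridge — removing it separates d's side from c's side.
After removal: 2 components.

2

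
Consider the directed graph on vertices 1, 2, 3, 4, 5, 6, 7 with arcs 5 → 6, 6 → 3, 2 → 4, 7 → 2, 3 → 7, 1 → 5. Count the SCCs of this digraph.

{2} is an SCC by itself.
{5} is an SCC by itself.
{7} is an SCC by itself.
{4} is an SCC by itself.
{1} is an SCC by itself.
(and 2 more singleton SCCs)
That gives 7 strongly connected components.

7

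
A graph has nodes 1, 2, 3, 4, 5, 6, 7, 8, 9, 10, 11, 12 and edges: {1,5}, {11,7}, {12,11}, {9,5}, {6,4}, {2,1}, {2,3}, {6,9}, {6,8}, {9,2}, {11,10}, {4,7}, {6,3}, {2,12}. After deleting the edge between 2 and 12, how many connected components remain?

2 and 12 are still connected via 2-9-6-4-7-11-12, so the component count stays at 1.

1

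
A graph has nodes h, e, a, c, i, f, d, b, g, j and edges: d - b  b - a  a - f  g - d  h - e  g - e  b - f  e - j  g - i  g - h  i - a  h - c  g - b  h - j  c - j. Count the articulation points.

Removing g increases the component count from 1 to 2, so g is a cut vertex.
By contrast removing h leaves 1 component; it is not a cut vertex. No other vertex is a cut vertex either.

1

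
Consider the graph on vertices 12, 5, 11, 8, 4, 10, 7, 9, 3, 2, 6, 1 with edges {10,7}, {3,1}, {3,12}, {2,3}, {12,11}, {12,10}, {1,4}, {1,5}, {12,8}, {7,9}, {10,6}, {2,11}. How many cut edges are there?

The edges on the cycle 2-3-12-11-2 are not bridges since each lies on that cycle.
But removing 12-10 disconnects 12 from 10; removing 7-9 disconnects 7 from 9; removing 12-8 disconnects 12 from 8; removing 3-1 disconnects 3 from 1 — these are bridges.
In total 8 edges are bridges.

8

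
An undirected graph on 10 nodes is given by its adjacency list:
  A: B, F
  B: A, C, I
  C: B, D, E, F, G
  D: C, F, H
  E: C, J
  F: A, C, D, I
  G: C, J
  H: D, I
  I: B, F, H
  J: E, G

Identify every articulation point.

Removing C increases the component count from 1 to 2, so C is a cut vertex.
By contrast removing G leaves 1 component; it is not a cut vertex. No other vertex is a cut vertex either.

C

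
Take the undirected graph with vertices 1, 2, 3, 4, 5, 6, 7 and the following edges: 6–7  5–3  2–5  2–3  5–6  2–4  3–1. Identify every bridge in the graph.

1-3, 2-4, 5-6, 6-7

The edges on the cycle 2-5-3-2 are not bridges since each lies on that cycle.
But removing 3–1 disconnects 3 from 1; removing 6–7 disconnects 6 from 7; removing 5–6 disconnects 5 from 6; removing 2–4 disconnects 2 from 4 — these are bridges.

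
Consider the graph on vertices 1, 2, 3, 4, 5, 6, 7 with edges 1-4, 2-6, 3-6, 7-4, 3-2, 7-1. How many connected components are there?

3

5 is isolated — a component by itself.
Starting from 2 we can reach 2, 3, 6. That is one component of size 3.
Starting from 1 we can reach 1, 4, 7. That is one component of size 3.
Total: 3 components.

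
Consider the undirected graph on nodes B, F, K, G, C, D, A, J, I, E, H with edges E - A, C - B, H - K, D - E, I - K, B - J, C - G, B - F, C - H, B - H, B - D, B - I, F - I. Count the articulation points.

Removing B increases the component count from 1 to 3, so B is a cut vertex.
Removing C increases the component count from 1 to 2, so C is a cut vertex.
Removing D increases the component count from 1 to 2, so D is a cut vertex.
Likewise E is a cut vertex.
By contrast removing J leaves 1 component; it is not a cut vertex. No other vertex is a cut vertex either.

4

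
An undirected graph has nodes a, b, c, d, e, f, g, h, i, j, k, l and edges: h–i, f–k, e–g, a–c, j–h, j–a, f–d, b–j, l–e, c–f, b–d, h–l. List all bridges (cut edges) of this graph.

e-g, e-l, f-k, h-i, h-j, h-l

The edges on the cycle b-j-a-c-f-d-b are not bridges since each lies on that cycle.
But removing l–h disconnects l from h; removing l–e disconnects l from e; removing i–h disconnects i from h; removing j–h disconnects j from h — these are bridges.
In total 6 edges are bridges.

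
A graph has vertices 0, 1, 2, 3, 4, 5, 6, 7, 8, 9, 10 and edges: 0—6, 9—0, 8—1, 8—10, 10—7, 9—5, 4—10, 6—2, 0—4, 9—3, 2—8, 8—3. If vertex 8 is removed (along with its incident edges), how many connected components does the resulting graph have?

With 8 gone, the remaining components are: {1}; {0, 2, 3, 4, 5, 6, 7, 9, 10}.
That is 2 components.

2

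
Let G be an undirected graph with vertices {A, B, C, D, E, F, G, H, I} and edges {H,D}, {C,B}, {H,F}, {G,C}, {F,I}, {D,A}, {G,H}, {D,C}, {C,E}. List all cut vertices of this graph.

Removing C increases the component count from 1 to 3, so C is a cut vertex.
Removing D increases the component count from 1 to 2, so D is a cut vertex.
Removing F increases the component count from 1 to 2, so F is a cut vertex.
Likewise H is a cut vertex.
By contrast removing B leaves 1 component; it is not a cut vertex. No other vertex is a cut vertex either.

C, D, F, H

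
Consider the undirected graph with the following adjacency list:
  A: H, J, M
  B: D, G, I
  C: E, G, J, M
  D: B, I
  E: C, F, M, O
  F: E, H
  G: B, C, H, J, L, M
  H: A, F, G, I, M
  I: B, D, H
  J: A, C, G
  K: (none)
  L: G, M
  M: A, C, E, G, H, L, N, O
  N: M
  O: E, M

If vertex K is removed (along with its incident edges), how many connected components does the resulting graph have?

With K gone, the remaining components are: {A, B, C, D, E, F, G, H, I, J, L, M, N, O}.
That is 1 component.

1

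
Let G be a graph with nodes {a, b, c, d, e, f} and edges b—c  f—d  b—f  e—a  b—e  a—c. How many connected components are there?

1

Starting from a we can reach a, b, c, d, e, f. That is one component of size 6.
Total: 1 component.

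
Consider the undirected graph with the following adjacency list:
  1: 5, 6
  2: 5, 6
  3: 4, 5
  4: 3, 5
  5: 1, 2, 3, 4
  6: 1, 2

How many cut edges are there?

0

The edges on the cycle 5-4-3-5 are not bridges since each lies on that cycle.
Every edge lies on some cycle, so there are no bridges.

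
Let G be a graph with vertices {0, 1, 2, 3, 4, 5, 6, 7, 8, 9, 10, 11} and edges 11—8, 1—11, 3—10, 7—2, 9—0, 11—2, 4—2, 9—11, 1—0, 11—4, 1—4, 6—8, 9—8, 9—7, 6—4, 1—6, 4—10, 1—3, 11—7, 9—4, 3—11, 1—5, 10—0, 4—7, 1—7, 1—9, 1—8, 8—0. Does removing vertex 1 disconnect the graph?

Yes

Deleting 1 raises the number of components from 1 to 2, so 1 is a cut vertex.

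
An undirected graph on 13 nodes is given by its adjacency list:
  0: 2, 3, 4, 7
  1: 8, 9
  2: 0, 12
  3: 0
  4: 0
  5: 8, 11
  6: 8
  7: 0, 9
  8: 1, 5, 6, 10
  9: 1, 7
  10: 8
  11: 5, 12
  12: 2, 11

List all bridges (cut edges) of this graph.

0-3, 0-4, 10-8, 6-8

The edges on the cycle 11-5-8-1-9-7-0-2-12-11 are not bridges since each lies on that cycle.
But removing 3-0 disconnects 3 from 0; removing 6-8 disconnects 6 from 8; removing 4-0 disconnects 4 from 0; removing 8-10 disconnects 8 from 10 — these are bridges.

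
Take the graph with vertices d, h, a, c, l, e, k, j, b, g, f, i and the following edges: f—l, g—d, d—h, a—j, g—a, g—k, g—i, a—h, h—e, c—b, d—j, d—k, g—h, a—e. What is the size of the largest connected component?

Starting from f we can reach f, l. That is one component of size 2.
Starting from b we can reach b, c. That is one component of size 2.
Starting from a we can reach a, d, e, g, h, i, j, k. That is one component of size 8.
The largest has 8 vertices.

8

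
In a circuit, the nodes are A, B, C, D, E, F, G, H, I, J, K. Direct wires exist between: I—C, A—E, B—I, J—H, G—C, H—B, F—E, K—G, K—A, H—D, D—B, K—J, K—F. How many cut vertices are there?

1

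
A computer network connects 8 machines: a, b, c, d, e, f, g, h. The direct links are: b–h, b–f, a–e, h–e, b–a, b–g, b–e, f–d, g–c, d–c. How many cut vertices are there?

1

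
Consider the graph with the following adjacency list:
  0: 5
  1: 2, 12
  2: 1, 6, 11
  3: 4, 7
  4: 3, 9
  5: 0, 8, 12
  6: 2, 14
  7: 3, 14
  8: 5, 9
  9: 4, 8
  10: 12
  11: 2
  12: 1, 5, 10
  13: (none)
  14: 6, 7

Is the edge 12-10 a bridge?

Yes

Removing 12-10 leaves no path between 12 and 10: the component count goes from 2 to 3. So it is a bridge.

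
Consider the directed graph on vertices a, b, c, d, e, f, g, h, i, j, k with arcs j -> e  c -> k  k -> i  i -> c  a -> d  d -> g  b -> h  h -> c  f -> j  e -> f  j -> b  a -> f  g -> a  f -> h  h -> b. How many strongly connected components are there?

{c, i, k} are all mutually reachable — one SCC of size 3.
{e, f, j} are all mutually reachable — one SCC of size 3.
{a, d, g} are all mutually reachable — one SCC of size 3.
{b, h} are all mutually reachable — one SCC of size 2.
That gives 4 strongly connected components.

4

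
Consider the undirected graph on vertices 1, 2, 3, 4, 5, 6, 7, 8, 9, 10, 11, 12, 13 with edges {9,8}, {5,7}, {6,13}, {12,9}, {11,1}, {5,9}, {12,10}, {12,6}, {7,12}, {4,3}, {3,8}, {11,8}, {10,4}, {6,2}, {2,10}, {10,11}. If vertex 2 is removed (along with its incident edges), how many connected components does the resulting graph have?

With 2 gone, the remaining components are: {1, 3, 4, 5, 6, 7, 8, 9, 10, 11, 12, 13}.
That is 1 component.

1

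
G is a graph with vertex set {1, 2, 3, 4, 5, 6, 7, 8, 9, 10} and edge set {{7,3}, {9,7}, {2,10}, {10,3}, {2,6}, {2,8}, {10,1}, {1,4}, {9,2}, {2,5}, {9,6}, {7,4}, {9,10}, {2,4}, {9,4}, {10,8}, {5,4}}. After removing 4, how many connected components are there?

1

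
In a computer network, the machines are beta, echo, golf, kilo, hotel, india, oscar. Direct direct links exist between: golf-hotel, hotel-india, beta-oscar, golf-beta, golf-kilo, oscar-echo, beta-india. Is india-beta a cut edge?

No

After removing india-beta, the path india-hotel-golf-beta still connects them, so the edge is not a bridge.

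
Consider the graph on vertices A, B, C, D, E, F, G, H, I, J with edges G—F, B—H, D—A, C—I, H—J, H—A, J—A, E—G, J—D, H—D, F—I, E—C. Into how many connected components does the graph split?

2

Starting from A we can reach A, B, D, H, J. That is one component of size 5.
Starting from C we can reach C, E, F, G, I. That is one component of size 5.
Total: 2 components.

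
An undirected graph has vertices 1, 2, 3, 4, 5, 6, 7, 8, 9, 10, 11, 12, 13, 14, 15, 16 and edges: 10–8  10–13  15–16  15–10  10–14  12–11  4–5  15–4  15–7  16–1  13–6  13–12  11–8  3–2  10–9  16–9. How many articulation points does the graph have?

5

Removing 4 increases the component count from 2 to 3, so 4 is a cut vertex.
Removing 10 increases the component count from 2 to 4, so 10 is a cut vertex.
Removing 13 increases the component count from 2 to 3, so 13 is a cut vertex.
Likewise 15, 16 are cut vertices.
By contrast removing 9 leaves 2 components; it is not a cut vertex. No other vertex is a cut vertex either.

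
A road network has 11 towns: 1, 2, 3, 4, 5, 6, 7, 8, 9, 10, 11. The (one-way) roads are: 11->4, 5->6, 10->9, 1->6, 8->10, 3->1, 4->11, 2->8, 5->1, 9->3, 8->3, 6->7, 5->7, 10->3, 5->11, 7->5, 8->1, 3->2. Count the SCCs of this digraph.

{2, 3, 8, 9, 10} are all mutually reachable — one SCC of size 5.
{1, 5, 6, 7} are all mutually reachable — one SCC of size 4.
{4, 11} are all mutually reachable — one SCC of size 2.
That gives 3 strongly connected components.

3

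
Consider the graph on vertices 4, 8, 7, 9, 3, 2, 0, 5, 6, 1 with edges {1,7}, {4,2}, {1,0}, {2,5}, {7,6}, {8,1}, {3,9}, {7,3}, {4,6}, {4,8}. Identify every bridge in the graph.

The edges on the cycle 4-8-1-7-6-4 are not bridges since each lies on that cycle.
But removing 0-1 disconnects 0 from 1; removing 5-2 disconnects 5 from 2; removing 4-2 disconnects 4 from 2; removing 7-3 disconnects 7 from 3 — these are bridges.
In total 5 edges are bridges.

0-1, 2-4, 2-5, 3-7, 3-9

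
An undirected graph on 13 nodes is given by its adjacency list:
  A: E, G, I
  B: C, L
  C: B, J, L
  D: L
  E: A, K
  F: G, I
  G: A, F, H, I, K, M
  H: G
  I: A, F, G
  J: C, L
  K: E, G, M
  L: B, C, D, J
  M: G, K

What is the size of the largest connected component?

Starting from B we can reach B, C, D, J, L. That is one component of size 5.
Starting from A we can reach A, E, F, G, H, I, K, M. That is one component of size 8.
The largest has 8 vertices.

8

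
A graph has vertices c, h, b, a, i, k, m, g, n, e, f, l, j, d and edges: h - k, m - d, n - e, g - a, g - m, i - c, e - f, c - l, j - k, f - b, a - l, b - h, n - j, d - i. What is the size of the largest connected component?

7

Starting from a we can reach a, c, d, g, i, l, m. That is one component of size 7.
Starting from b we can reach b, e, f, h, j, k, n. That is one component of size 7.
The largest has 7 vertices.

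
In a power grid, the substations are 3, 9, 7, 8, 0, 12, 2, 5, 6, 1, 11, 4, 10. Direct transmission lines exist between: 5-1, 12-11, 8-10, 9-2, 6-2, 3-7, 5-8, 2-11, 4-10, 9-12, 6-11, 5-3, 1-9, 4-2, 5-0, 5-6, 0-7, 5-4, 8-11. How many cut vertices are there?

1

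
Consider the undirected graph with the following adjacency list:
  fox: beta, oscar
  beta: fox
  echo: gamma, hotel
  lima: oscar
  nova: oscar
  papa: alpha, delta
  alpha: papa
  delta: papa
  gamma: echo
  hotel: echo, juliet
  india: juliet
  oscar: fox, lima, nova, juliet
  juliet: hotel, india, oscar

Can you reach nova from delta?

No

The component containing delta is {papa, alpha, delta}, and nova is not in it.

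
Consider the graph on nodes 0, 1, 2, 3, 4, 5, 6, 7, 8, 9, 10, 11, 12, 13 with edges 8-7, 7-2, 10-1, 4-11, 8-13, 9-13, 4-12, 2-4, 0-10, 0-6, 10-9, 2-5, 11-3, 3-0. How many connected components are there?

Starting from 0 we can reach 0, 1, 2, 3, 4, 5, 6, 7, 8, 9, 10, 11, 12, 13. That is one component of size 14.
Total: 1 component.

1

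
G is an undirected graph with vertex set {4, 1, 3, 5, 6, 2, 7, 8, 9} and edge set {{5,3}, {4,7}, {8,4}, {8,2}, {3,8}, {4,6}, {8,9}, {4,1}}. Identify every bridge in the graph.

removing 4—8 disconnects 4 from 8; removing 9—8 disconnects 9 from 8; removing 5—3 disconnects 5 from 3; removing 4—1 disconnects 4 from 1 — these are bridges.
In total 8 edges are bridges.

1-4, 2-8, 3-5, 3-8, 4-6, 4-7, 4-8, 8-9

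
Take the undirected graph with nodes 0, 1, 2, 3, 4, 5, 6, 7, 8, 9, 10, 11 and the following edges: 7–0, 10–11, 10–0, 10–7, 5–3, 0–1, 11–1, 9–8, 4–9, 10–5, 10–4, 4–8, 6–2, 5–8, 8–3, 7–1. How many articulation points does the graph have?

1

Removing 10 increases the component count from 2 to 3, so 10 is a cut vertex.
By contrast removing 6 leaves 2 components; it is not a cut vertex. No other vertex is a cut vertex either.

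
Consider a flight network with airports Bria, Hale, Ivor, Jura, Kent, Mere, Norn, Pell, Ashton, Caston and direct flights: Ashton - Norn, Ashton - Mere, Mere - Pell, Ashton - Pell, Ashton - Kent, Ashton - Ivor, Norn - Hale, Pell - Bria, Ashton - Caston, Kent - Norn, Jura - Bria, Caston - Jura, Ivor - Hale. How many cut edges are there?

The edges on the cycle Ashton-Caston-Jura-Bria-Pell-Ashton are not bridges since each lies on that cycle.
Every edge lies on some cycle, so there are no bridges.

0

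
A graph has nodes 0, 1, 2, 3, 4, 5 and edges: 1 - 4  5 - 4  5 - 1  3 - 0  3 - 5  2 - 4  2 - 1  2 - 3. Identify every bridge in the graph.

The edges on the cycle 2-3-5-4-2 are not bridges since each lies on that cycle.
But removing 0 - 3 disconnects 0 from 3 — this is a bridge.

0-3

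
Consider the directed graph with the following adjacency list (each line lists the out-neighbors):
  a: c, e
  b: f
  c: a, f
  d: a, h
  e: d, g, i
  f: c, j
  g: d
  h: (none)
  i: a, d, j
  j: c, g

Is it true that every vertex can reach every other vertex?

No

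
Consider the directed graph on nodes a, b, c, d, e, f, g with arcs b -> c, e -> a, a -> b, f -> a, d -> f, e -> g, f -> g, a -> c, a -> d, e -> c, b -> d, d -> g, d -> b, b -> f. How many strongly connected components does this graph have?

4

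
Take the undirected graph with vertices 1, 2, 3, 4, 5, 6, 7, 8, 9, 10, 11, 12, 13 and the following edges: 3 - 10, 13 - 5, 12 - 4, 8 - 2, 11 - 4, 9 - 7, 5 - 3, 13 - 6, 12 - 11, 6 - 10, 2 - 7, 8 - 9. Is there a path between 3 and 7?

No

The component containing 3 is {3, 5, 6, 10, 13}, and 7 is not in it.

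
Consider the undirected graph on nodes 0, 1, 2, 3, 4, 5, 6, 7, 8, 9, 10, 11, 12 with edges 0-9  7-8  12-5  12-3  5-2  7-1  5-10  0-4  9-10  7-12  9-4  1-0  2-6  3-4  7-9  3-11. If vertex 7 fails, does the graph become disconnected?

Yes

Deleting 7 raises the number of components from 1 to 2, so 7 is a cut vertex.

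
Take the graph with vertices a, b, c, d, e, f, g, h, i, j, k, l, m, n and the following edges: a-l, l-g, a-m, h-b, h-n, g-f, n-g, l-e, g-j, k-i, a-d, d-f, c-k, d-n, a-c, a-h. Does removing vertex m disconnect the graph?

No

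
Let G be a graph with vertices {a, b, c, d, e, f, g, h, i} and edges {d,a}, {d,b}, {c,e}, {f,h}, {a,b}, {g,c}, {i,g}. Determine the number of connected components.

3

Starting from f we can reach f, h. That is one component of size 2.
Starting from a we can reach a, b, d. That is one component of size 3.
Starting from c we can reach c, e, g, i. That is one component of size 4.
Total: 3 components.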